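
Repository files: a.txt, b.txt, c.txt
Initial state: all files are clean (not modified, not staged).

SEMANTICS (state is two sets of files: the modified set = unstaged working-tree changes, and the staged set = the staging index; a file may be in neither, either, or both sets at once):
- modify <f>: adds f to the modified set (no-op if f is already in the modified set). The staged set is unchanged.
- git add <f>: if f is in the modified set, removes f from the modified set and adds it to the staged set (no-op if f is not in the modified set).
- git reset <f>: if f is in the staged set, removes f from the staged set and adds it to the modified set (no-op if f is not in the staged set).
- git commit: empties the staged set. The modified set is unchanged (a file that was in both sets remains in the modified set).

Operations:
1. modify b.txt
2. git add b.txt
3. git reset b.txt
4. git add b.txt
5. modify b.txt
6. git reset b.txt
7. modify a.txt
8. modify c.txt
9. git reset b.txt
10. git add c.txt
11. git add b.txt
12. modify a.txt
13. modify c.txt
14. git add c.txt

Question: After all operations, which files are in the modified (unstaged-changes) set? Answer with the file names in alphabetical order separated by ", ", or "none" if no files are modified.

Answer: a.txt

Derivation:
After op 1 (modify b.txt): modified={b.txt} staged={none}
After op 2 (git add b.txt): modified={none} staged={b.txt}
After op 3 (git reset b.txt): modified={b.txt} staged={none}
After op 4 (git add b.txt): modified={none} staged={b.txt}
After op 5 (modify b.txt): modified={b.txt} staged={b.txt}
After op 6 (git reset b.txt): modified={b.txt} staged={none}
After op 7 (modify a.txt): modified={a.txt, b.txt} staged={none}
After op 8 (modify c.txt): modified={a.txt, b.txt, c.txt} staged={none}
After op 9 (git reset b.txt): modified={a.txt, b.txt, c.txt} staged={none}
After op 10 (git add c.txt): modified={a.txt, b.txt} staged={c.txt}
After op 11 (git add b.txt): modified={a.txt} staged={b.txt, c.txt}
After op 12 (modify a.txt): modified={a.txt} staged={b.txt, c.txt}
After op 13 (modify c.txt): modified={a.txt, c.txt} staged={b.txt, c.txt}
After op 14 (git add c.txt): modified={a.txt} staged={b.txt, c.txt}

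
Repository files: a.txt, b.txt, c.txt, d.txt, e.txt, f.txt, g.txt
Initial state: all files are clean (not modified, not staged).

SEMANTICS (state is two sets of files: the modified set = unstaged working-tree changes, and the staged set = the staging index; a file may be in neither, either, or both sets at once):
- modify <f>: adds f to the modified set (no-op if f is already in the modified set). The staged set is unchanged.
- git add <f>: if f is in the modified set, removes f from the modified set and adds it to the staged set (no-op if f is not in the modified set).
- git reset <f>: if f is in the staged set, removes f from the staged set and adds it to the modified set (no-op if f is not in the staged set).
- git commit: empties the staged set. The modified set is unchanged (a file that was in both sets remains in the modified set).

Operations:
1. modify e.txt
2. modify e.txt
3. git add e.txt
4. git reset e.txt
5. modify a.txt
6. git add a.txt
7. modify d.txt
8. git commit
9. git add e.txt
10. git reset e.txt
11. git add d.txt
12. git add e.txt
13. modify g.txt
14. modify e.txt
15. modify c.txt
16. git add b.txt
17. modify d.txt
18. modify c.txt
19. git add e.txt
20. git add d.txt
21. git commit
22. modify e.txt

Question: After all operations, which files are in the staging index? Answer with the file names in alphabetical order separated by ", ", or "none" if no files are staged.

Answer: none

Derivation:
After op 1 (modify e.txt): modified={e.txt} staged={none}
After op 2 (modify e.txt): modified={e.txt} staged={none}
After op 3 (git add e.txt): modified={none} staged={e.txt}
After op 4 (git reset e.txt): modified={e.txt} staged={none}
After op 5 (modify a.txt): modified={a.txt, e.txt} staged={none}
After op 6 (git add a.txt): modified={e.txt} staged={a.txt}
After op 7 (modify d.txt): modified={d.txt, e.txt} staged={a.txt}
After op 8 (git commit): modified={d.txt, e.txt} staged={none}
After op 9 (git add e.txt): modified={d.txt} staged={e.txt}
After op 10 (git reset e.txt): modified={d.txt, e.txt} staged={none}
After op 11 (git add d.txt): modified={e.txt} staged={d.txt}
After op 12 (git add e.txt): modified={none} staged={d.txt, e.txt}
After op 13 (modify g.txt): modified={g.txt} staged={d.txt, e.txt}
After op 14 (modify e.txt): modified={e.txt, g.txt} staged={d.txt, e.txt}
After op 15 (modify c.txt): modified={c.txt, e.txt, g.txt} staged={d.txt, e.txt}
After op 16 (git add b.txt): modified={c.txt, e.txt, g.txt} staged={d.txt, e.txt}
After op 17 (modify d.txt): modified={c.txt, d.txt, e.txt, g.txt} staged={d.txt, e.txt}
After op 18 (modify c.txt): modified={c.txt, d.txt, e.txt, g.txt} staged={d.txt, e.txt}
After op 19 (git add e.txt): modified={c.txt, d.txt, g.txt} staged={d.txt, e.txt}
After op 20 (git add d.txt): modified={c.txt, g.txt} staged={d.txt, e.txt}
After op 21 (git commit): modified={c.txt, g.txt} staged={none}
After op 22 (modify e.txt): modified={c.txt, e.txt, g.txt} staged={none}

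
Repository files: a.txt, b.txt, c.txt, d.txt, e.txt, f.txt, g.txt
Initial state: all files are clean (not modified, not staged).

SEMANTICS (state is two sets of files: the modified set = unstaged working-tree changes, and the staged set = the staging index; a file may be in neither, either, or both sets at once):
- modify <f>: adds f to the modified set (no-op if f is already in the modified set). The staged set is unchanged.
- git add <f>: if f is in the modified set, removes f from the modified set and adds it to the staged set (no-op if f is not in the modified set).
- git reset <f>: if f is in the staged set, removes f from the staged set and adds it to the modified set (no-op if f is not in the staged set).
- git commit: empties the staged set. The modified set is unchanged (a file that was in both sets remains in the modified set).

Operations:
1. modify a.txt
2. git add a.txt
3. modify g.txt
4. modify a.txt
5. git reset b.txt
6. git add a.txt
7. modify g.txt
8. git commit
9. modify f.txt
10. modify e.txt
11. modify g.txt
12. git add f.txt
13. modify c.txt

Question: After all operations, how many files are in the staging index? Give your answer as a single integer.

Answer: 1

Derivation:
After op 1 (modify a.txt): modified={a.txt} staged={none}
After op 2 (git add a.txt): modified={none} staged={a.txt}
After op 3 (modify g.txt): modified={g.txt} staged={a.txt}
After op 4 (modify a.txt): modified={a.txt, g.txt} staged={a.txt}
After op 5 (git reset b.txt): modified={a.txt, g.txt} staged={a.txt}
After op 6 (git add a.txt): modified={g.txt} staged={a.txt}
After op 7 (modify g.txt): modified={g.txt} staged={a.txt}
After op 8 (git commit): modified={g.txt} staged={none}
After op 9 (modify f.txt): modified={f.txt, g.txt} staged={none}
After op 10 (modify e.txt): modified={e.txt, f.txt, g.txt} staged={none}
After op 11 (modify g.txt): modified={e.txt, f.txt, g.txt} staged={none}
After op 12 (git add f.txt): modified={e.txt, g.txt} staged={f.txt}
After op 13 (modify c.txt): modified={c.txt, e.txt, g.txt} staged={f.txt}
Final staged set: {f.txt} -> count=1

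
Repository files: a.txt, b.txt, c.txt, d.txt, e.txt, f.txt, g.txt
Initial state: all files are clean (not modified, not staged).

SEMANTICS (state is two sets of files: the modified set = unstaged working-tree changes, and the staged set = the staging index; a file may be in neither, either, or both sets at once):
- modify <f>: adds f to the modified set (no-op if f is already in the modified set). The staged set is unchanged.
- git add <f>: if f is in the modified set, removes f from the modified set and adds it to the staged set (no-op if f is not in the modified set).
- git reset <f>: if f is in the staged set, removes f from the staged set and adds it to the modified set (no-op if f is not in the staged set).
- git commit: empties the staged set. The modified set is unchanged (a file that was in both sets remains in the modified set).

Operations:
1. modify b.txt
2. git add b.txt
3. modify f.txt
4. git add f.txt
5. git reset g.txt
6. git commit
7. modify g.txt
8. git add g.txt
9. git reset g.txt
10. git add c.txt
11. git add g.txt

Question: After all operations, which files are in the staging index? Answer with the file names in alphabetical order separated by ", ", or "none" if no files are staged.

After op 1 (modify b.txt): modified={b.txt} staged={none}
After op 2 (git add b.txt): modified={none} staged={b.txt}
After op 3 (modify f.txt): modified={f.txt} staged={b.txt}
After op 4 (git add f.txt): modified={none} staged={b.txt, f.txt}
After op 5 (git reset g.txt): modified={none} staged={b.txt, f.txt}
After op 6 (git commit): modified={none} staged={none}
After op 7 (modify g.txt): modified={g.txt} staged={none}
After op 8 (git add g.txt): modified={none} staged={g.txt}
After op 9 (git reset g.txt): modified={g.txt} staged={none}
After op 10 (git add c.txt): modified={g.txt} staged={none}
After op 11 (git add g.txt): modified={none} staged={g.txt}

Answer: g.txt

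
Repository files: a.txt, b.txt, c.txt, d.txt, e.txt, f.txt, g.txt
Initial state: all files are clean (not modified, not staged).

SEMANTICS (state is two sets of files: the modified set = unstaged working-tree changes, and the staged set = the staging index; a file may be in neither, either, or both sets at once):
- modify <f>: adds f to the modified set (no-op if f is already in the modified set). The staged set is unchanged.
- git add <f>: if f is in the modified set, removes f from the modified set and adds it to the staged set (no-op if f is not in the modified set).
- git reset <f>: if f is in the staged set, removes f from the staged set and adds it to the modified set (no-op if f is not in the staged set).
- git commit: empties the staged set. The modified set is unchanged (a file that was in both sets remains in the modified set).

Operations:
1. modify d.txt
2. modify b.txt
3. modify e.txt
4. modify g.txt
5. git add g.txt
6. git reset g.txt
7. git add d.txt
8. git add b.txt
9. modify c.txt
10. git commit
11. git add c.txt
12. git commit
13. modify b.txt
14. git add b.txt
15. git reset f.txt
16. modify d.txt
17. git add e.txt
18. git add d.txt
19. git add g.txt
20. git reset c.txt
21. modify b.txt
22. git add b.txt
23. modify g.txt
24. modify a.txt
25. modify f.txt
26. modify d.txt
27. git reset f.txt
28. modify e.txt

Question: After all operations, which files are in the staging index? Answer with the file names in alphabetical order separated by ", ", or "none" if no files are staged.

After op 1 (modify d.txt): modified={d.txt} staged={none}
After op 2 (modify b.txt): modified={b.txt, d.txt} staged={none}
After op 3 (modify e.txt): modified={b.txt, d.txt, e.txt} staged={none}
After op 4 (modify g.txt): modified={b.txt, d.txt, e.txt, g.txt} staged={none}
After op 5 (git add g.txt): modified={b.txt, d.txt, e.txt} staged={g.txt}
After op 6 (git reset g.txt): modified={b.txt, d.txt, e.txt, g.txt} staged={none}
After op 7 (git add d.txt): modified={b.txt, e.txt, g.txt} staged={d.txt}
After op 8 (git add b.txt): modified={e.txt, g.txt} staged={b.txt, d.txt}
After op 9 (modify c.txt): modified={c.txt, e.txt, g.txt} staged={b.txt, d.txt}
After op 10 (git commit): modified={c.txt, e.txt, g.txt} staged={none}
After op 11 (git add c.txt): modified={e.txt, g.txt} staged={c.txt}
After op 12 (git commit): modified={e.txt, g.txt} staged={none}
After op 13 (modify b.txt): modified={b.txt, e.txt, g.txt} staged={none}
After op 14 (git add b.txt): modified={e.txt, g.txt} staged={b.txt}
After op 15 (git reset f.txt): modified={e.txt, g.txt} staged={b.txt}
After op 16 (modify d.txt): modified={d.txt, e.txt, g.txt} staged={b.txt}
After op 17 (git add e.txt): modified={d.txt, g.txt} staged={b.txt, e.txt}
After op 18 (git add d.txt): modified={g.txt} staged={b.txt, d.txt, e.txt}
After op 19 (git add g.txt): modified={none} staged={b.txt, d.txt, e.txt, g.txt}
After op 20 (git reset c.txt): modified={none} staged={b.txt, d.txt, e.txt, g.txt}
After op 21 (modify b.txt): modified={b.txt} staged={b.txt, d.txt, e.txt, g.txt}
After op 22 (git add b.txt): modified={none} staged={b.txt, d.txt, e.txt, g.txt}
After op 23 (modify g.txt): modified={g.txt} staged={b.txt, d.txt, e.txt, g.txt}
After op 24 (modify a.txt): modified={a.txt, g.txt} staged={b.txt, d.txt, e.txt, g.txt}
After op 25 (modify f.txt): modified={a.txt, f.txt, g.txt} staged={b.txt, d.txt, e.txt, g.txt}
After op 26 (modify d.txt): modified={a.txt, d.txt, f.txt, g.txt} staged={b.txt, d.txt, e.txt, g.txt}
After op 27 (git reset f.txt): modified={a.txt, d.txt, f.txt, g.txt} staged={b.txt, d.txt, e.txt, g.txt}
After op 28 (modify e.txt): modified={a.txt, d.txt, e.txt, f.txt, g.txt} staged={b.txt, d.txt, e.txt, g.txt}

Answer: b.txt, d.txt, e.txt, g.txt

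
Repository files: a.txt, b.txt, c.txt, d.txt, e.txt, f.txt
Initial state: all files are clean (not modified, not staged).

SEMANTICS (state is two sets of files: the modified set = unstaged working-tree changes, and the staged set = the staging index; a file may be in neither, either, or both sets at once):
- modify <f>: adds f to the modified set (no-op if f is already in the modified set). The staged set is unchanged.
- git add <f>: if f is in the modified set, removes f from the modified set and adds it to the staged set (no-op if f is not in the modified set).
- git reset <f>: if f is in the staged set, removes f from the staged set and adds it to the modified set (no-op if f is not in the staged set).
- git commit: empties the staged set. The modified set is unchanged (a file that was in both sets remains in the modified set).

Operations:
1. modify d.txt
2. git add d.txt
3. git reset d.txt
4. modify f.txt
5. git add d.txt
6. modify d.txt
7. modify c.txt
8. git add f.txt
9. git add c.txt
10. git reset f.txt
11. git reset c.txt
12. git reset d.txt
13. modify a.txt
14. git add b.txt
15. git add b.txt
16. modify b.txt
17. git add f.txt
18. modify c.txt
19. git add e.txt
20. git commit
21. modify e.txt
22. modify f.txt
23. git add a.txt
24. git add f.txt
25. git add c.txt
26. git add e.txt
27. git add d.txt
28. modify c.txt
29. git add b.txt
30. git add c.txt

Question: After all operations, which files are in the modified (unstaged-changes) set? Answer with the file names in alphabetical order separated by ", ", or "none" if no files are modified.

After op 1 (modify d.txt): modified={d.txt} staged={none}
After op 2 (git add d.txt): modified={none} staged={d.txt}
After op 3 (git reset d.txt): modified={d.txt} staged={none}
After op 4 (modify f.txt): modified={d.txt, f.txt} staged={none}
After op 5 (git add d.txt): modified={f.txt} staged={d.txt}
After op 6 (modify d.txt): modified={d.txt, f.txt} staged={d.txt}
After op 7 (modify c.txt): modified={c.txt, d.txt, f.txt} staged={d.txt}
After op 8 (git add f.txt): modified={c.txt, d.txt} staged={d.txt, f.txt}
After op 9 (git add c.txt): modified={d.txt} staged={c.txt, d.txt, f.txt}
After op 10 (git reset f.txt): modified={d.txt, f.txt} staged={c.txt, d.txt}
After op 11 (git reset c.txt): modified={c.txt, d.txt, f.txt} staged={d.txt}
After op 12 (git reset d.txt): modified={c.txt, d.txt, f.txt} staged={none}
After op 13 (modify a.txt): modified={a.txt, c.txt, d.txt, f.txt} staged={none}
After op 14 (git add b.txt): modified={a.txt, c.txt, d.txt, f.txt} staged={none}
After op 15 (git add b.txt): modified={a.txt, c.txt, d.txt, f.txt} staged={none}
After op 16 (modify b.txt): modified={a.txt, b.txt, c.txt, d.txt, f.txt} staged={none}
After op 17 (git add f.txt): modified={a.txt, b.txt, c.txt, d.txt} staged={f.txt}
After op 18 (modify c.txt): modified={a.txt, b.txt, c.txt, d.txt} staged={f.txt}
After op 19 (git add e.txt): modified={a.txt, b.txt, c.txt, d.txt} staged={f.txt}
After op 20 (git commit): modified={a.txt, b.txt, c.txt, d.txt} staged={none}
After op 21 (modify e.txt): modified={a.txt, b.txt, c.txt, d.txt, e.txt} staged={none}
After op 22 (modify f.txt): modified={a.txt, b.txt, c.txt, d.txt, e.txt, f.txt} staged={none}
After op 23 (git add a.txt): modified={b.txt, c.txt, d.txt, e.txt, f.txt} staged={a.txt}
After op 24 (git add f.txt): modified={b.txt, c.txt, d.txt, e.txt} staged={a.txt, f.txt}
After op 25 (git add c.txt): modified={b.txt, d.txt, e.txt} staged={a.txt, c.txt, f.txt}
After op 26 (git add e.txt): modified={b.txt, d.txt} staged={a.txt, c.txt, e.txt, f.txt}
After op 27 (git add d.txt): modified={b.txt} staged={a.txt, c.txt, d.txt, e.txt, f.txt}
After op 28 (modify c.txt): modified={b.txt, c.txt} staged={a.txt, c.txt, d.txt, e.txt, f.txt}
After op 29 (git add b.txt): modified={c.txt} staged={a.txt, b.txt, c.txt, d.txt, e.txt, f.txt}
After op 30 (git add c.txt): modified={none} staged={a.txt, b.txt, c.txt, d.txt, e.txt, f.txt}

Answer: none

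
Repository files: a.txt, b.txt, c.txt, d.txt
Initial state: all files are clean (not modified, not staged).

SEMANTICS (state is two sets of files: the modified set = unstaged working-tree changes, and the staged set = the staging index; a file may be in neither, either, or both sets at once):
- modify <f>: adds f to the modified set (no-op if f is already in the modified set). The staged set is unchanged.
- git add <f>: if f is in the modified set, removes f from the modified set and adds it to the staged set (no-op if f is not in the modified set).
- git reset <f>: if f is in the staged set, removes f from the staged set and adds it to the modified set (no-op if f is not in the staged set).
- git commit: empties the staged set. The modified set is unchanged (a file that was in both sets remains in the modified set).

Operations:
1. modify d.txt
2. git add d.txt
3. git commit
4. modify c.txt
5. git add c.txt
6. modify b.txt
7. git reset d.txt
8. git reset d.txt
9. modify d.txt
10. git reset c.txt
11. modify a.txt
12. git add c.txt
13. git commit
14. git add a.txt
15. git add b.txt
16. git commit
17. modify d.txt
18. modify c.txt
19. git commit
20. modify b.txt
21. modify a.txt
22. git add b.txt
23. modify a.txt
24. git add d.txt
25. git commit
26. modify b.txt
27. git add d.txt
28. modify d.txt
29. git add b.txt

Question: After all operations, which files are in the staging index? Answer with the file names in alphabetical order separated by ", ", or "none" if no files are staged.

Answer: b.txt

Derivation:
After op 1 (modify d.txt): modified={d.txt} staged={none}
After op 2 (git add d.txt): modified={none} staged={d.txt}
After op 3 (git commit): modified={none} staged={none}
After op 4 (modify c.txt): modified={c.txt} staged={none}
After op 5 (git add c.txt): modified={none} staged={c.txt}
After op 6 (modify b.txt): modified={b.txt} staged={c.txt}
After op 7 (git reset d.txt): modified={b.txt} staged={c.txt}
After op 8 (git reset d.txt): modified={b.txt} staged={c.txt}
After op 9 (modify d.txt): modified={b.txt, d.txt} staged={c.txt}
After op 10 (git reset c.txt): modified={b.txt, c.txt, d.txt} staged={none}
After op 11 (modify a.txt): modified={a.txt, b.txt, c.txt, d.txt} staged={none}
After op 12 (git add c.txt): modified={a.txt, b.txt, d.txt} staged={c.txt}
After op 13 (git commit): modified={a.txt, b.txt, d.txt} staged={none}
After op 14 (git add a.txt): modified={b.txt, d.txt} staged={a.txt}
After op 15 (git add b.txt): modified={d.txt} staged={a.txt, b.txt}
After op 16 (git commit): modified={d.txt} staged={none}
After op 17 (modify d.txt): modified={d.txt} staged={none}
After op 18 (modify c.txt): modified={c.txt, d.txt} staged={none}
After op 19 (git commit): modified={c.txt, d.txt} staged={none}
After op 20 (modify b.txt): modified={b.txt, c.txt, d.txt} staged={none}
After op 21 (modify a.txt): modified={a.txt, b.txt, c.txt, d.txt} staged={none}
After op 22 (git add b.txt): modified={a.txt, c.txt, d.txt} staged={b.txt}
After op 23 (modify a.txt): modified={a.txt, c.txt, d.txt} staged={b.txt}
After op 24 (git add d.txt): modified={a.txt, c.txt} staged={b.txt, d.txt}
After op 25 (git commit): modified={a.txt, c.txt} staged={none}
After op 26 (modify b.txt): modified={a.txt, b.txt, c.txt} staged={none}
After op 27 (git add d.txt): modified={a.txt, b.txt, c.txt} staged={none}
After op 28 (modify d.txt): modified={a.txt, b.txt, c.txt, d.txt} staged={none}
After op 29 (git add b.txt): modified={a.txt, c.txt, d.txt} staged={b.txt}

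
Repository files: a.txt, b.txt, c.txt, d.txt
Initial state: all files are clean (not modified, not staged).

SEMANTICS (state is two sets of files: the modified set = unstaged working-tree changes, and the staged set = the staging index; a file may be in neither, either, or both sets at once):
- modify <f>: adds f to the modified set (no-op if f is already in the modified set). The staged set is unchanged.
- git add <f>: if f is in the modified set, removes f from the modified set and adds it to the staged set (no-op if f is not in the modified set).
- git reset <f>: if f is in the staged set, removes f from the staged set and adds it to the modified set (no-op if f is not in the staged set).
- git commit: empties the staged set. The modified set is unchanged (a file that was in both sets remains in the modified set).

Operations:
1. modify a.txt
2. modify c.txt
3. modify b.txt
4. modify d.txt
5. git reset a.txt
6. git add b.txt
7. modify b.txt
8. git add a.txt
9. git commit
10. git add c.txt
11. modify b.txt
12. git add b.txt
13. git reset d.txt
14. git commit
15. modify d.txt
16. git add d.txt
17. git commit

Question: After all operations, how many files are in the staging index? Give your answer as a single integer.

Answer: 0

Derivation:
After op 1 (modify a.txt): modified={a.txt} staged={none}
After op 2 (modify c.txt): modified={a.txt, c.txt} staged={none}
After op 3 (modify b.txt): modified={a.txt, b.txt, c.txt} staged={none}
After op 4 (modify d.txt): modified={a.txt, b.txt, c.txt, d.txt} staged={none}
After op 5 (git reset a.txt): modified={a.txt, b.txt, c.txt, d.txt} staged={none}
After op 6 (git add b.txt): modified={a.txt, c.txt, d.txt} staged={b.txt}
After op 7 (modify b.txt): modified={a.txt, b.txt, c.txt, d.txt} staged={b.txt}
After op 8 (git add a.txt): modified={b.txt, c.txt, d.txt} staged={a.txt, b.txt}
After op 9 (git commit): modified={b.txt, c.txt, d.txt} staged={none}
After op 10 (git add c.txt): modified={b.txt, d.txt} staged={c.txt}
After op 11 (modify b.txt): modified={b.txt, d.txt} staged={c.txt}
After op 12 (git add b.txt): modified={d.txt} staged={b.txt, c.txt}
After op 13 (git reset d.txt): modified={d.txt} staged={b.txt, c.txt}
After op 14 (git commit): modified={d.txt} staged={none}
After op 15 (modify d.txt): modified={d.txt} staged={none}
After op 16 (git add d.txt): modified={none} staged={d.txt}
After op 17 (git commit): modified={none} staged={none}
Final staged set: {none} -> count=0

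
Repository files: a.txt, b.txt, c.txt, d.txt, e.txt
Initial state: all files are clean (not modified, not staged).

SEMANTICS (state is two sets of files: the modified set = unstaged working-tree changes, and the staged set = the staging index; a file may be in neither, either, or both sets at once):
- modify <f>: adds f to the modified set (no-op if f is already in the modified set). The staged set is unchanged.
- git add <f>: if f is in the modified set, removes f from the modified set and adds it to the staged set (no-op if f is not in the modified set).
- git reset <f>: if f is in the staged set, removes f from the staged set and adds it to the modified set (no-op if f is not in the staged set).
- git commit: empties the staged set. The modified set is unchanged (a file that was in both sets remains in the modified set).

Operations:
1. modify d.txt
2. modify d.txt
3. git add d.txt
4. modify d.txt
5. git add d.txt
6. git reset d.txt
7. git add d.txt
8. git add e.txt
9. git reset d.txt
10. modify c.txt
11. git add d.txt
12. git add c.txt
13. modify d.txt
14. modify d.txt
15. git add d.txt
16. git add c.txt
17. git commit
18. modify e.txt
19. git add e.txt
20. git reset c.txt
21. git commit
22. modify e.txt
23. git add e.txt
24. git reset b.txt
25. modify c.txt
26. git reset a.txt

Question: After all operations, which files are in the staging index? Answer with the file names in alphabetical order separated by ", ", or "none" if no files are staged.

After op 1 (modify d.txt): modified={d.txt} staged={none}
After op 2 (modify d.txt): modified={d.txt} staged={none}
After op 3 (git add d.txt): modified={none} staged={d.txt}
After op 4 (modify d.txt): modified={d.txt} staged={d.txt}
After op 5 (git add d.txt): modified={none} staged={d.txt}
After op 6 (git reset d.txt): modified={d.txt} staged={none}
After op 7 (git add d.txt): modified={none} staged={d.txt}
After op 8 (git add e.txt): modified={none} staged={d.txt}
After op 9 (git reset d.txt): modified={d.txt} staged={none}
After op 10 (modify c.txt): modified={c.txt, d.txt} staged={none}
After op 11 (git add d.txt): modified={c.txt} staged={d.txt}
After op 12 (git add c.txt): modified={none} staged={c.txt, d.txt}
After op 13 (modify d.txt): modified={d.txt} staged={c.txt, d.txt}
After op 14 (modify d.txt): modified={d.txt} staged={c.txt, d.txt}
After op 15 (git add d.txt): modified={none} staged={c.txt, d.txt}
After op 16 (git add c.txt): modified={none} staged={c.txt, d.txt}
After op 17 (git commit): modified={none} staged={none}
After op 18 (modify e.txt): modified={e.txt} staged={none}
After op 19 (git add e.txt): modified={none} staged={e.txt}
After op 20 (git reset c.txt): modified={none} staged={e.txt}
After op 21 (git commit): modified={none} staged={none}
After op 22 (modify e.txt): modified={e.txt} staged={none}
After op 23 (git add e.txt): modified={none} staged={e.txt}
After op 24 (git reset b.txt): modified={none} staged={e.txt}
After op 25 (modify c.txt): modified={c.txt} staged={e.txt}
After op 26 (git reset a.txt): modified={c.txt} staged={e.txt}

Answer: e.txt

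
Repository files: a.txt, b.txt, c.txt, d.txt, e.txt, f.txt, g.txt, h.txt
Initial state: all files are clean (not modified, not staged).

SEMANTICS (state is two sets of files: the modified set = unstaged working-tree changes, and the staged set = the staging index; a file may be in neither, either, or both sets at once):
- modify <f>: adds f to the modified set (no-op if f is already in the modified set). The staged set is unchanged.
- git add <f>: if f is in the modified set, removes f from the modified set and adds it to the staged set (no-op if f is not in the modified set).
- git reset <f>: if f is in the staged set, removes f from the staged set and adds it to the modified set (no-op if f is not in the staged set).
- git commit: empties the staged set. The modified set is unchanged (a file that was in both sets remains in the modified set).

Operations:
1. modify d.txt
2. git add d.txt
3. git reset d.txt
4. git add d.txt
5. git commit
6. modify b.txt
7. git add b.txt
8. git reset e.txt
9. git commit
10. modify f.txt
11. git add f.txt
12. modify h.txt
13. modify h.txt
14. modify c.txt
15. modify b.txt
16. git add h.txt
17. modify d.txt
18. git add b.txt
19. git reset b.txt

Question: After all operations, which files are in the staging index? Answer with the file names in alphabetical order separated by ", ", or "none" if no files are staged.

Answer: f.txt, h.txt

Derivation:
After op 1 (modify d.txt): modified={d.txt} staged={none}
After op 2 (git add d.txt): modified={none} staged={d.txt}
After op 3 (git reset d.txt): modified={d.txt} staged={none}
After op 4 (git add d.txt): modified={none} staged={d.txt}
After op 5 (git commit): modified={none} staged={none}
After op 6 (modify b.txt): modified={b.txt} staged={none}
After op 7 (git add b.txt): modified={none} staged={b.txt}
After op 8 (git reset e.txt): modified={none} staged={b.txt}
After op 9 (git commit): modified={none} staged={none}
After op 10 (modify f.txt): modified={f.txt} staged={none}
After op 11 (git add f.txt): modified={none} staged={f.txt}
After op 12 (modify h.txt): modified={h.txt} staged={f.txt}
After op 13 (modify h.txt): modified={h.txt} staged={f.txt}
After op 14 (modify c.txt): modified={c.txt, h.txt} staged={f.txt}
After op 15 (modify b.txt): modified={b.txt, c.txt, h.txt} staged={f.txt}
After op 16 (git add h.txt): modified={b.txt, c.txt} staged={f.txt, h.txt}
After op 17 (modify d.txt): modified={b.txt, c.txt, d.txt} staged={f.txt, h.txt}
After op 18 (git add b.txt): modified={c.txt, d.txt} staged={b.txt, f.txt, h.txt}
After op 19 (git reset b.txt): modified={b.txt, c.txt, d.txt} staged={f.txt, h.txt}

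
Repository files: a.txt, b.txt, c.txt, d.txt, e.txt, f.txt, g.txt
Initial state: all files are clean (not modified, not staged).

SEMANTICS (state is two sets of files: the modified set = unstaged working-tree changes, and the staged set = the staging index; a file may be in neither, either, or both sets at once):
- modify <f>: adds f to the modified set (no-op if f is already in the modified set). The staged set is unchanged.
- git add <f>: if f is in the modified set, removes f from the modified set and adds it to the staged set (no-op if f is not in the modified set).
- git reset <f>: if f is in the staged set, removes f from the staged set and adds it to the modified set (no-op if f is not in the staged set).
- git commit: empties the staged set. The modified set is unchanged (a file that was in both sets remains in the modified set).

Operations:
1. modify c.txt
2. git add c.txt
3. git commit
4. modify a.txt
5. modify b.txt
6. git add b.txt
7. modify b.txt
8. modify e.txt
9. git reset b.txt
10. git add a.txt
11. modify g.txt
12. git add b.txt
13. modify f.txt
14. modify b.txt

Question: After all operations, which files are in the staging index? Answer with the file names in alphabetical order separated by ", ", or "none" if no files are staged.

After op 1 (modify c.txt): modified={c.txt} staged={none}
After op 2 (git add c.txt): modified={none} staged={c.txt}
After op 3 (git commit): modified={none} staged={none}
After op 4 (modify a.txt): modified={a.txt} staged={none}
After op 5 (modify b.txt): modified={a.txt, b.txt} staged={none}
After op 6 (git add b.txt): modified={a.txt} staged={b.txt}
After op 7 (modify b.txt): modified={a.txt, b.txt} staged={b.txt}
After op 8 (modify e.txt): modified={a.txt, b.txt, e.txt} staged={b.txt}
After op 9 (git reset b.txt): modified={a.txt, b.txt, e.txt} staged={none}
After op 10 (git add a.txt): modified={b.txt, e.txt} staged={a.txt}
After op 11 (modify g.txt): modified={b.txt, e.txt, g.txt} staged={a.txt}
After op 12 (git add b.txt): modified={e.txt, g.txt} staged={a.txt, b.txt}
After op 13 (modify f.txt): modified={e.txt, f.txt, g.txt} staged={a.txt, b.txt}
After op 14 (modify b.txt): modified={b.txt, e.txt, f.txt, g.txt} staged={a.txt, b.txt}

Answer: a.txt, b.txt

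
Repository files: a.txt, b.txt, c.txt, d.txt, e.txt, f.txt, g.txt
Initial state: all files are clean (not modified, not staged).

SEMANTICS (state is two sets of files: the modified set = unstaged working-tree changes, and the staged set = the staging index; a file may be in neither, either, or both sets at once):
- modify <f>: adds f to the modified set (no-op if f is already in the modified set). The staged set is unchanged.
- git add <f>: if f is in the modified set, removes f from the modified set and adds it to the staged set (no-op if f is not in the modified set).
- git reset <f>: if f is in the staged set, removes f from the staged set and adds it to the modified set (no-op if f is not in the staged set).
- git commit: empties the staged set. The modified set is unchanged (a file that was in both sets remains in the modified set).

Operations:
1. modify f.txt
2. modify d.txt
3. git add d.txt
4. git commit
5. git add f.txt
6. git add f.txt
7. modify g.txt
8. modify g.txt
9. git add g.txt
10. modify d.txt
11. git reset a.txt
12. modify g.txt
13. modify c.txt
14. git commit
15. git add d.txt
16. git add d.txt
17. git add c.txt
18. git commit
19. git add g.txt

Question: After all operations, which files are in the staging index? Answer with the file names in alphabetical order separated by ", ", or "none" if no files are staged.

Answer: g.txt

Derivation:
After op 1 (modify f.txt): modified={f.txt} staged={none}
After op 2 (modify d.txt): modified={d.txt, f.txt} staged={none}
After op 3 (git add d.txt): modified={f.txt} staged={d.txt}
After op 4 (git commit): modified={f.txt} staged={none}
After op 5 (git add f.txt): modified={none} staged={f.txt}
After op 6 (git add f.txt): modified={none} staged={f.txt}
After op 7 (modify g.txt): modified={g.txt} staged={f.txt}
After op 8 (modify g.txt): modified={g.txt} staged={f.txt}
After op 9 (git add g.txt): modified={none} staged={f.txt, g.txt}
After op 10 (modify d.txt): modified={d.txt} staged={f.txt, g.txt}
After op 11 (git reset a.txt): modified={d.txt} staged={f.txt, g.txt}
After op 12 (modify g.txt): modified={d.txt, g.txt} staged={f.txt, g.txt}
After op 13 (modify c.txt): modified={c.txt, d.txt, g.txt} staged={f.txt, g.txt}
After op 14 (git commit): modified={c.txt, d.txt, g.txt} staged={none}
After op 15 (git add d.txt): modified={c.txt, g.txt} staged={d.txt}
After op 16 (git add d.txt): modified={c.txt, g.txt} staged={d.txt}
After op 17 (git add c.txt): modified={g.txt} staged={c.txt, d.txt}
After op 18 (git commit): modified={g.txt} staged={none}
After op 19 (git add g.txt): modified={none} staged={g.txt}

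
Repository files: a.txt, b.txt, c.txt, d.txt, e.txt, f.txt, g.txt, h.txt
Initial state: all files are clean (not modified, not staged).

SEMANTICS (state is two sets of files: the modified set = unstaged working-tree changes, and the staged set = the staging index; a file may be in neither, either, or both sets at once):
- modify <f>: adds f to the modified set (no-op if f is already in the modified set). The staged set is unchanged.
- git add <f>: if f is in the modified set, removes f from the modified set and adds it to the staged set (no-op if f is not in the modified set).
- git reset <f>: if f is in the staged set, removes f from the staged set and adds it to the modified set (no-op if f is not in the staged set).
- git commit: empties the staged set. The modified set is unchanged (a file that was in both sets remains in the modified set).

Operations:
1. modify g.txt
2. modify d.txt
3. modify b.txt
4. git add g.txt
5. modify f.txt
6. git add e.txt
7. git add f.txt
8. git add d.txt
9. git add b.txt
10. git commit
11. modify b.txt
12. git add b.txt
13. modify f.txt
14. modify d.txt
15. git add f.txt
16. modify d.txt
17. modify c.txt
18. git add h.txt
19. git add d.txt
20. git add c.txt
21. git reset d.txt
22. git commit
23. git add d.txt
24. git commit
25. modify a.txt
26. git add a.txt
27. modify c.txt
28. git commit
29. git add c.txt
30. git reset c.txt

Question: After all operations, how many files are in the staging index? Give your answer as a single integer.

Answer: 0

Derivation:
After op 1 (modify g.txt): modified={g.txt} staged={none}
After op 2 (modify d.txt): modified={d.txt, g.txt} staged={none}
After op 3 (modify b.txt): modified={b.txt, d.txt, g.txt} staged={none}
After op 4 (git add g.txt): modified={b.txt, d.txt} staged={g.txt}
After op 5 (modify f.txt): modified={b.txt, d.txt, f.txt} staged={g.txt}
After op 6 (git add e.txt): modified={b.txt, d.txt, f.txt} staged={g.txt}
After op 7 (git add f.txt): modified={b.txt, d.txt} staged={f.txt, g.txt}
After op 8 (git add d.txt): modified={b.txt} staged={d.txt, f.txt, g.txt}
After op 9 (git add b.txt): modified={none} staged={b.txt, d.txt, f.txt, g.txt}
After op 10 (git commit): modified={none} staged={none}
After op 11 (modify b.txt): modified={b.txt} staged={none}
After op 12 (git add b.txt): modified={none} staged={b.txt}
After op 13 (modify f.txt): modified={f.txt} staged={b.txt}
After op 14 (modify d.txt): modified={d.txt, f.txt} staged={b.txt}
After op 15 (git add f.txt): modified={d.txt} staged={b.txt, f.txt}
After op 16 (modify d.txt): modified={d.txt} staged={b.txt, f.txt}
After op 17 (modify c.txt): modified={c.txt, d.txt} staged={b.txt, f.txt}
After op 18 (git add h.txt): modified={c.txt, d.txt} staged={b.txt, f.txt}
After op 19 (git add d.txt): modified={c.txt} staged={b.txt, d.txt, f.txt}
After op 20 (git add c.txt): modified={none} staged={b.txt, c.txt, d.txt, f.txt}
After op 21 (git reset d.txt): modified={d.txt} staged={b.txt, c.txt, f.txt}
After op 22 (git commit): modified={d.txt} staged={none}
After op 23 (git add d.txt): modified={none} staged={d.txt}
After op 24 (git commit): modified={none} staged={none}
After op 25 (modify a.txt): modified={a.txt} staged={none}
After op 26 (git add a.txt): modified={none} staged={a.txt}
After op 27 (modify c.txt): modified={c.txt} staged={a.txt}
After op 28 (git commit): modified={c.txt} staged={none}
After op 29 (git add c.txt): modified={none} staged={c.txt}
After op 30 (git reset c.txt): modified={c.txt} staged={none}
Final staged set: {none} -> count=0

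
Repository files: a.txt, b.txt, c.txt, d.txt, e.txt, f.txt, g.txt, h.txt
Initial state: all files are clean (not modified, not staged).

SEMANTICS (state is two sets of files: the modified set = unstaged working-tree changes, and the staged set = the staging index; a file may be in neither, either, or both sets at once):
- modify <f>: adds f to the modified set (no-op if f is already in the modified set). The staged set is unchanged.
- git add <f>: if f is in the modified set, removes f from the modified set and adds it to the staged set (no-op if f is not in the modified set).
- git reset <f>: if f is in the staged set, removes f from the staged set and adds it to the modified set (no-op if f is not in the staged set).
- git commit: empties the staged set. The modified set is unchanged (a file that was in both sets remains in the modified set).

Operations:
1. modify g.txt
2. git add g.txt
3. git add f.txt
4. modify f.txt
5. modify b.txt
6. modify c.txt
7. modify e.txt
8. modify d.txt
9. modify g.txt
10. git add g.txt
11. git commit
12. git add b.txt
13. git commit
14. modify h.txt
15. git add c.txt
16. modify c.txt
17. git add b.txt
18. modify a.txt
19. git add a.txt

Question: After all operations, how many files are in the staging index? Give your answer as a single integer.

After op 1 (modify g.txt): modified={g.txt} staged={none}
After op 2 (git add g.txt): modified={none} staged={g.txt}
After op 3 (git add f.txt): modified={none} staged={g.txt}
After op 4 (modify f.txt): modified={f.txt} staged={g.txt}
After op 5 (modify b.txt): modified={b.txt, f.txt} staged={g.txt}
After op 6 (modify c.txt): modified={b.txt, c.txt, f.txt} staged={g.txt}
After op 7 (modify e.txt): modified={b.txt, c.txt, e.txt, f.txt} staged={g.txt}
After op 8 (modify d.txt): modified={b.txt, c.txt, d.txt, e.txt, f.txt} staged={g.txt}
After op 9 (modify g.txt): modified={b.txt, c.txt, d.txt, e.txt, f.txt, g.txt} staged={g.txt}
After op 10 (git add g.txt): modified={b.txt, c.txt, d.txt, e.txt, f.txt} staged={g.txt}
After op 11 (git commit): modified={b.txt, c.txt, d.txt, e.txt, f.txt} staged={none}
After op 12 (git add b.txt): modified={c.txt, d.txt, e.txt, f.txt} staged={b.txt}
After op 13 (git commit): modified={c.txt, d.txt, e.txt, f.txt} staged={none}
After op 14 (modify h.txt): modified={c.txt, d.txt, e.txt, f.txt, h.txt} staged={none}
After op 15 (git add c.txt): modified={d.txt, e.txt, f.txt, h.txt} staged={c.txt}
After op 16 (modify c.txt): modified={c.txt, d.txt, e.txt, f.txt, h.txt} staged={c.txt}
After op 17 (git add b.txt): modified={c.txt, d.txt, e.txt, f.txt, h.txt} staged={c.txt}
After op 18 (modify a.txt): modified={a.txt, c.txt, d.txt, e.txt, f.txt, h.txt} staged={c.txt}
After op 19 (git add a.txt): modified={c.txt, d.txt, e.txt, f.txt, h.txt} staged={a.txt, c.txt}
Final staged set: {a.txt, c.txt} -> count=2

Answer: 2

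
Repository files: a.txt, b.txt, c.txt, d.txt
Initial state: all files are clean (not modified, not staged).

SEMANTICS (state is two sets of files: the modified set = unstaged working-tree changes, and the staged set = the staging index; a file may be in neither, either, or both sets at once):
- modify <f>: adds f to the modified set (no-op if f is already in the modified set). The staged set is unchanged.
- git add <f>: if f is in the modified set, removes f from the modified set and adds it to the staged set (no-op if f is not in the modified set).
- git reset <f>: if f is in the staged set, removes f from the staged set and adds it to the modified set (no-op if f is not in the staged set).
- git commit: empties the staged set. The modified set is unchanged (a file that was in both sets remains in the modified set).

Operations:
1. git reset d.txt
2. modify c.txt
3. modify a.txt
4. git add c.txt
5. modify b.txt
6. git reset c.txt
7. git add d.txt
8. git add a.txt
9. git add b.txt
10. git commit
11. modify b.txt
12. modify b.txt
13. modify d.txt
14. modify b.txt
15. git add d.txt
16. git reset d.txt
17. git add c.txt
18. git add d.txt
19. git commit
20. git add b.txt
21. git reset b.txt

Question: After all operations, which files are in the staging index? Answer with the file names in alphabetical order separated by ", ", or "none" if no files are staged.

After op 1 (git reset d.txt): modified={none} staged={none}
After op 2 (modify c.txt): modified={c.txt} staged={none}
After op 3 (modify a.txt): modified={a.txt, c.txt} staged={none}
After op 4 (git add c.txt): modified={a.txt} staged={c.txt}
After op 5 (modify b.txt): modified={a.txt, b.txt} staged={c.txt}
After op 6 (git reset c.txt): modified={a.txt, b.txt, c.txt} staged={none}
After op 7 (git add d.txt): modified={a.txt, b.txt, c.txt} staged={none}
After op 8 (git add a.txt): modified={b.txt, c.txt} staged={a.txt}
After op 9 (git add b.txt): modified={c.txt} staged={a.txt, b.txt}
After op 10 (git commit): modified={c.txt} staged={none}
After op 11 (modify b.txt): modified={b.txt, c.txt} staged={none}
After op 12 (modify b.txt): modified={b.txt, c.txt} staged={none}
After op 13 (modify d.txt): modified={b.txt, c.txt, d.txt} staged={none}
After op 14 (modify b.txt): modified={b.txt, c.txt, d.txt} staged={none}
After op 15 (git add d.txt): modified={b.txt, c.txt} staged={d.txt}
After op 16 (git reset d.txt): modified={b.txt, c.txt, d.txt} staged={none}
After op 17 (git add c.txt): modified={b.txt, d.txt} staged={c.txt}
After op 18 (git add d.txt): modified={b.txt} staged={c.txt, d.txt}
After op 19 (git commit): modified={b.txt} staged={none}
After op 20 (git add b.txt): modified={none} staged={b.txt}
After op 21 (git reset b.txt): modified={b.txt} staged={none}

Answer: none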